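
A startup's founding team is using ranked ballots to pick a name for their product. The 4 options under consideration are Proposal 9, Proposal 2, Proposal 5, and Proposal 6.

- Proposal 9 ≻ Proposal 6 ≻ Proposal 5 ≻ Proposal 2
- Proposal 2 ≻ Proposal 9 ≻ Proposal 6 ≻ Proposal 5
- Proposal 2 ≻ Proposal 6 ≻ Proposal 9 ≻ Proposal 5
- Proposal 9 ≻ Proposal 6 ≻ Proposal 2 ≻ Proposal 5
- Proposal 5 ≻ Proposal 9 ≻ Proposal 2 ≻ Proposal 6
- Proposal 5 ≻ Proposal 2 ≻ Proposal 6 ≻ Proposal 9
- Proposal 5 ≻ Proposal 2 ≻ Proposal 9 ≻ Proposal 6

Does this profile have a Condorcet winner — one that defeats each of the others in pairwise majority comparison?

No

Head-to-head results (7 voters total):
Proposal 9 vs Proposal 2: Proposal 2 wins 4–3.
Proposal 9 vs Proposal 5: Proposal 9 wins 4–3.
Proposal 9 vs Proposal 6: Proposal 9 wins 5–2.
Proposal 2 vs Proposal 5: Proposal 5 wins 4–3.
Proposal 2 vs Proposal 6: Proposal 2 wins 5–2.
Proposal 5 vs Proposal 6: Proposal 6 wins 4–3.
No candidate beats all others: Proposal 9 beats Proposal 5 beats Proposal 2 beats Proposal 9, a majority cycle.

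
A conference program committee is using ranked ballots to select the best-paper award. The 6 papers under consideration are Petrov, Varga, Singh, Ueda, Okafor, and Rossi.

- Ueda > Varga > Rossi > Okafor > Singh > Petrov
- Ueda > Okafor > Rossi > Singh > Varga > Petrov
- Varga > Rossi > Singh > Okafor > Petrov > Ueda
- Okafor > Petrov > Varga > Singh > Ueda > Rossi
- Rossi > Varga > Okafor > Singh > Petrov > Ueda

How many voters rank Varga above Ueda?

3

Ballots ranking Varga above Ueda: 3.
Ballots ranking Ueda above Varga: 2.
So 3 of 5 voters prefer Varga to Ueda.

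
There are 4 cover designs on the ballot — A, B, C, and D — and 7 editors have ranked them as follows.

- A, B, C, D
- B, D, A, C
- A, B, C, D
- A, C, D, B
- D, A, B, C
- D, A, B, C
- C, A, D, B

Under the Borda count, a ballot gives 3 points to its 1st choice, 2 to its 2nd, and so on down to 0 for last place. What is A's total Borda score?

Borda scores:
  A: 3 + 1 + 3 + 3 + 2 + 2 + 2 = 16
  B: 2 + 3 + 2 + 0 + 1 + 1 + 0 = 9
  C: 1 + 0 + 1 + 2 + 0 + 0 + 3 = 7
  D: 0 + 2 + 0 + 1 + 3 + 3 + 1 = 10

16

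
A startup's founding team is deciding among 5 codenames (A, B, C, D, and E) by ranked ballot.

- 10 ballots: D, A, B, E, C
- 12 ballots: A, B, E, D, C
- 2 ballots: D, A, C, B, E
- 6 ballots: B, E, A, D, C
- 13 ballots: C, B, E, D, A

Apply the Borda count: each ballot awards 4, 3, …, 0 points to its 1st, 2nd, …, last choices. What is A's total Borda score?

96

Borda scores:
  A: 10·3 + 12·4 + 2·3 + 6·2 + 13·0 = 96
  B: 10·2 + 12·3 + 2·1 + 6·4 + 13·3 = 121
  C: 10·0 + 12·0 + 2·2 + 6·0 + 13·4 = 56
  D: 10·4 + 12·1 + 2·4 + 6·1 + 13·1 = 79
  E: 10·1 + 12·2 + 2·0 + 6·3 + 13·2 = 78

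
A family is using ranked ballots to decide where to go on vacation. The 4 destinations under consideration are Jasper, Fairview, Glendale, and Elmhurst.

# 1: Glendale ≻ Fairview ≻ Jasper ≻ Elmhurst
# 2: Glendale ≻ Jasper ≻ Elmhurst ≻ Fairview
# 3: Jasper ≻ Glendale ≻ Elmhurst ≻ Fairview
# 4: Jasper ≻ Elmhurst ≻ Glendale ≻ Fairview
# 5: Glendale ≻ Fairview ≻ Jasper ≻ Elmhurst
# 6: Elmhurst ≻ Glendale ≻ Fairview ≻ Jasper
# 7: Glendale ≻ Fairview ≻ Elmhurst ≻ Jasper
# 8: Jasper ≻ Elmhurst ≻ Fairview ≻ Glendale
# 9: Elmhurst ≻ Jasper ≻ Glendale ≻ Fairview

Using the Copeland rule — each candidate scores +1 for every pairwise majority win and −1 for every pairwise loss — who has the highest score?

Glendale

Pairwise results:
  Jasper vs Fairview: Jasper wins 5–4.
  Jasper vs Glendale: Glendale wins 5–4.
  Jasper vs Elmhurst: Jasper wins 6–3.
  Fairview vs Glendale: Glendale wins 8–1.
  Fairview vs Elmhurst: Elmhurst wins 6–3.
  Glendale vs Elmhurst: Glendale wins 5–4.
Copeland scores (wins − losses):
  Jasper: 2 − 1 = 1
  Fairview: 0 − 3 = -3
  Glendale: 3 − 0 = 3
  Elmhurst: 1 − 2 = -1
Glendale has the best Copeland score.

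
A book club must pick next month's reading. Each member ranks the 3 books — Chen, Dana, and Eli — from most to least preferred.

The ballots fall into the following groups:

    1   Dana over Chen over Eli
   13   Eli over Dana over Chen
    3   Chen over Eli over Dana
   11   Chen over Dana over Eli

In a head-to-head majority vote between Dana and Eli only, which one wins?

Eli

Ballots ranking Dana above Eli: 1+11 = 12.
Ballots ranking Eli above Dana: 13+3 = 16.
Eli wins the head-to-head, 16–12.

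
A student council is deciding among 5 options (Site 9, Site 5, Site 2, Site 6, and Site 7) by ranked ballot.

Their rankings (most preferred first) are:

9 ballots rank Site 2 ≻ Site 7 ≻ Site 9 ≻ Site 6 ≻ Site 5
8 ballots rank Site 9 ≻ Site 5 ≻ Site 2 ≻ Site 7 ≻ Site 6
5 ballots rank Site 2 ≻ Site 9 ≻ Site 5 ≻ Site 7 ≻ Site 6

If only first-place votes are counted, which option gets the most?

First-place vote totals:
  Site 9: 8
  Site 5: 0
  Site 2: 14
  Site 6: 0
  Site 7: 0
Site 2 has the most first-place votes.

Site 2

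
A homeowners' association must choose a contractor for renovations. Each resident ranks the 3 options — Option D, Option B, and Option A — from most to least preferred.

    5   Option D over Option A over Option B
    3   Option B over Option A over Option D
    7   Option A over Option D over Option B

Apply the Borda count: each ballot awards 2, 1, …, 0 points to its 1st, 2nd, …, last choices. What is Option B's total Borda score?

6

Borda scores:
  Option D: 5·2 + 3·0 + 7·1 = 17
  Option B: 5·0 + 3·2 + 7·0 = 6
  Option A: 5·1 + 3·1 + 7·2 = 22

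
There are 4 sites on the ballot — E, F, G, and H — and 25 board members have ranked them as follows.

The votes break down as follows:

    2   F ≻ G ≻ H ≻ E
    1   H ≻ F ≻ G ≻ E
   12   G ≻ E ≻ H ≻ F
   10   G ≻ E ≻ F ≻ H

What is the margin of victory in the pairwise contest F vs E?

19

Ballots ranking F above E: 2+1 = 3.
Ballots ranking E above F: 12+10 = 22.
E wins 22–3, a margin of 19.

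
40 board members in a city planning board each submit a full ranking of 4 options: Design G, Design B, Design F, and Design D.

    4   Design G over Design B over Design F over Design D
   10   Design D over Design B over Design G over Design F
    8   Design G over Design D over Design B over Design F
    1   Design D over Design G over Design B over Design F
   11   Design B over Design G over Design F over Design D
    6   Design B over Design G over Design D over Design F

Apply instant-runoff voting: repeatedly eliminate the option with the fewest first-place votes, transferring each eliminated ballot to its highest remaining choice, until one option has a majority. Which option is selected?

Design B

Round 1: Design B 17, Design G 12, Design D 11, Design F 0. Design F has the fewest and is eliminated.
Round 2: Design B 17, Design G 12, Design D 11. Design D has the fewest and is eliminated.
Round 3: Design B 27, Design G 13. Design B has a majority.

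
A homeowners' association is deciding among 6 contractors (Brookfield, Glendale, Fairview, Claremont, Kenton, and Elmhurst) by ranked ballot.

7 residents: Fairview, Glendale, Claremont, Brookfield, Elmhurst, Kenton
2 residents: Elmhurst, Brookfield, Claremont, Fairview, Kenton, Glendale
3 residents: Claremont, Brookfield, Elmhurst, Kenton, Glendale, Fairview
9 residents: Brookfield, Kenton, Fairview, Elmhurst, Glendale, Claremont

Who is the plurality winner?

Brookfield

First-place vote totals:
  Brookfield: 9
  Glendale: 0
  Fairview: 7
  Claremont: 3
  Kenton: 0
  Elmhurst: 2
Brookfield has the most first-place votes.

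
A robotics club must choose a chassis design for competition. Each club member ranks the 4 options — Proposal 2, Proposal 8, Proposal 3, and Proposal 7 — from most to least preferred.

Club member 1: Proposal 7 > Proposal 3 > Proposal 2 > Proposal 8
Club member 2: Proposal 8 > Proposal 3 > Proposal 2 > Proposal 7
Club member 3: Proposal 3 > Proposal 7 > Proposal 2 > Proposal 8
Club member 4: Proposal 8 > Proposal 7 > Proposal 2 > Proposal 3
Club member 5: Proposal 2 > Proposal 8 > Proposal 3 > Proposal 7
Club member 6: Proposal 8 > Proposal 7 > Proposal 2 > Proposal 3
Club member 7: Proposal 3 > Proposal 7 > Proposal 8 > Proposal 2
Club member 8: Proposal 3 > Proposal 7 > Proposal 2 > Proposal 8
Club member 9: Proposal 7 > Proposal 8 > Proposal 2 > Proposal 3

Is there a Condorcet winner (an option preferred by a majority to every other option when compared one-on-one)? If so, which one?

Head-to-head results (9 voters total):
Proposal 2 vs Proposal 8: Proposal 8 wins 5–4.
Proposal 2 vs Proposal 3: Proposal 3 wins 5–4.
Proposal 2 vs Proposal 7: Proposal 7 wins 7–2.
Proposal 8 vs Proposal 3: Proposal 8 wins 5–4.
Proposal 8 vs Proposal 7: Proposal 7 wins 5–4.
Proposal 3 vs Proposal 7: Proposal 3 wins 5–4.
No candidate beats all others: Proposal 8 beats Proposal 3 beats Proposal 7 beats Proposal 8, a majority cycle.

There is no Condorcet winner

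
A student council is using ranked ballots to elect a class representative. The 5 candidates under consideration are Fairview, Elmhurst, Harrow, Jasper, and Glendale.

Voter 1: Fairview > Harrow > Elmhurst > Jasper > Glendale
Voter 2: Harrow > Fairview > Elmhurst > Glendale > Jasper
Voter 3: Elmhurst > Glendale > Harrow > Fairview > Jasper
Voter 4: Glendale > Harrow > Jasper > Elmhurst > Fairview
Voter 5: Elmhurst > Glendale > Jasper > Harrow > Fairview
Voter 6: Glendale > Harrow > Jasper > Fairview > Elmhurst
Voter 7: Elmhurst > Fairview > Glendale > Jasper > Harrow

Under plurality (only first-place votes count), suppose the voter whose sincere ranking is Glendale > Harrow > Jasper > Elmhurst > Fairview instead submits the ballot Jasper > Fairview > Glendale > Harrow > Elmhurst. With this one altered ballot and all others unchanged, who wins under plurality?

Elmhurst

First-place totals with the altered ballot: Fairview 1, Elmhurst 3, Harrow 1, Jasper 1, Glendale 1.
The winner is unchanged: still Elmhurst.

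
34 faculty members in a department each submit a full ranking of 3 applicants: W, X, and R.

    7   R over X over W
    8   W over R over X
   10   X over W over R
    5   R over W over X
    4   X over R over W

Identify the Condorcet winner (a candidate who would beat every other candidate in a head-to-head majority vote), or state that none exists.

Head-to-head results (34 voters total):
W vs X: X wins 21–13.
W vs R: W wins 18–16.
X vs R: R wins 20–14.
No candidate beats all others: W beats R beats X beats W, a majority cycle.

No Condorcet winner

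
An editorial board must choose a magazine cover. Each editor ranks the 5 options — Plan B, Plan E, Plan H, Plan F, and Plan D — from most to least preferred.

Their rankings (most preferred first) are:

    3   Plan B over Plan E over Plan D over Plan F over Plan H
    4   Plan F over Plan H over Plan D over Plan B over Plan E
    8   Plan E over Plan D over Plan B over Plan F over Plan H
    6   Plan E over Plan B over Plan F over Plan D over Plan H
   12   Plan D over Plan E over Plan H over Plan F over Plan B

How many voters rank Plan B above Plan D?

9

Ballots ranking Plan B above Plan D: 3+6 = 9.
Ballots ranking Plan D above Plan B: 4+8+12 = 24.
So 9 of 33 voters prefer Plan B to Plan D.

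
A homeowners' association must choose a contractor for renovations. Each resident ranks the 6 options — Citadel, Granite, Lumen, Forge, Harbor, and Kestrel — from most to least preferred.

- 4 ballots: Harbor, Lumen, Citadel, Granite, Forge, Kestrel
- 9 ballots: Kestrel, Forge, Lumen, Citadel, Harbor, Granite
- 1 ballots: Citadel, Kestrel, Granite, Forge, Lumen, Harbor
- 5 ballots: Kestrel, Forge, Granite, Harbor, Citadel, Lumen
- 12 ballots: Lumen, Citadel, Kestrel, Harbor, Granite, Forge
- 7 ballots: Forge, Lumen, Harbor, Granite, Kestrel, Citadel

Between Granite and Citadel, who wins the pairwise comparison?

Citadel

Ballots ranking Granite above Citadel: 5+7 = 12.
Ballots ranking Citadel above Granite: 4+9+1+12 = 26.
Citadel wins the head-to-head, 26–12.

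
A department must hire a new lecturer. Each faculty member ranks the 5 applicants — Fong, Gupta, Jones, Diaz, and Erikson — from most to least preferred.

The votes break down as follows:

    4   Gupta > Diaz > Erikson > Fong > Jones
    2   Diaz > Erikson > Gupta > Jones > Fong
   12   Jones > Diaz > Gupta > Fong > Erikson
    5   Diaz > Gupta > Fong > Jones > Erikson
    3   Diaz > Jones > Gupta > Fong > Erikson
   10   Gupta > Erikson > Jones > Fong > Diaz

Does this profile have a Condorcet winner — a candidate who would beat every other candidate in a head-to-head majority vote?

Head-to-head results (36 voters total):
Fong vs Gupta: Gupta wins 36–0.
Fong vs Jones: Jones wins 27–9.
Fong vs Diaz: Diaz wins 26–10.
Fong vs Erikson: Fong wins 20–16.
Gupta vs Jones: Gupta wins 21–15.
Gupta vs Diaz: Diaz wins 22–14.
Gupta vs Erikson: Gupta wins 34–2.
Jones vs Diaz: Jones wins 22–14.
Jones vs Erikson: Jones wins 20–16.
Diaz vs Erikson: Diaz wins 26–10.
No candidate beats all others: Gupta beats Jones beats Diaz beats Gupta, a majority cycle.

No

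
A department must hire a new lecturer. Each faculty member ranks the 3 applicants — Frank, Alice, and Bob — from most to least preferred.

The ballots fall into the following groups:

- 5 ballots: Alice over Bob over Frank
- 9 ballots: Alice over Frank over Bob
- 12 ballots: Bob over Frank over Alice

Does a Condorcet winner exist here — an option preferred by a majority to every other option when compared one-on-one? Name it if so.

Head-to-head results (26 voters total):
Frank vs Alice: Alice wins 14–12.
Frank vs Bob: Bob wins 17–9.
Alice vs Bob: Alice wins 14–12.
Alice beats each rival — Frank (14–12), Bob (14–12) — so Alice is the Condorcet winner.

Alice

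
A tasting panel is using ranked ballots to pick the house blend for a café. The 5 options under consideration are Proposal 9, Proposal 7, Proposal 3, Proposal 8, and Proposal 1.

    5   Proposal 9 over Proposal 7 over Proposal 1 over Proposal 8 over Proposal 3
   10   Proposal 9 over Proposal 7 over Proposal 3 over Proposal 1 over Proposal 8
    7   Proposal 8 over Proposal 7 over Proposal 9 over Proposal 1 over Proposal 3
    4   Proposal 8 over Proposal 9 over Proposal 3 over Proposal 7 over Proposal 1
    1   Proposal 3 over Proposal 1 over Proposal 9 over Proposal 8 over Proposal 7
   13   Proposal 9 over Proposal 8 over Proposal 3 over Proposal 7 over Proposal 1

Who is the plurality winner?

Proposal 9

First-place vote totals:
  Proposal 9: 28
  Proposal 7: 0
  Proposal 3: 1
  Proposal 8: 11
  Proposal 1: 0
Proposal 9 has the most first-place votes.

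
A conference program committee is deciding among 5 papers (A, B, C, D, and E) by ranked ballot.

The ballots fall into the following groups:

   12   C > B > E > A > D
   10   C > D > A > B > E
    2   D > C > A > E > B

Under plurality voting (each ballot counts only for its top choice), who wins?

First-place vote totals:
  A: 0
  B: 0
  C: 22
  D: 2
  E: 0
C has the most first-place votes.

C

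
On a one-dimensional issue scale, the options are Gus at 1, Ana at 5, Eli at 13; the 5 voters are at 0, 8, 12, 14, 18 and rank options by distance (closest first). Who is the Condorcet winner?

With single-peaked preferences on a line, the Condorcet winner is the candidate closest to the median voter.
The median voter (position 12) is closest to Eli at 13.
Check: Eli vs Ana — voters closer to Eli: 3 of 5.

Eli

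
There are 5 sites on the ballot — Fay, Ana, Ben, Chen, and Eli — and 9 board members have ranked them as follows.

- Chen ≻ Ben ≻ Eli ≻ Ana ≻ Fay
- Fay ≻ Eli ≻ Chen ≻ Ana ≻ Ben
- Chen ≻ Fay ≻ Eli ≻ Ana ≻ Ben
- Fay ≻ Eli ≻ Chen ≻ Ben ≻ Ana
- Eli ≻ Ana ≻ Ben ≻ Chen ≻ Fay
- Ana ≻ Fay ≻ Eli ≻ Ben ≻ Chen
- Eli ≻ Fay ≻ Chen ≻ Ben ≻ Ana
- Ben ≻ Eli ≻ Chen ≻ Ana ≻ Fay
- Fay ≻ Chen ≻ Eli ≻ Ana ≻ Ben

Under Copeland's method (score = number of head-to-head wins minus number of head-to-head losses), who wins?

Fay

Pairwise results:
  Fay vs Ana: Fay wins 5–4.
  Fay vs Ben: Fay wins 6–3.
  Fay vs Chen: Fay wins 5–4.
  Fay vs Eli: Fay wins 5–4.
  Ana vs Ben: Ana wins 5–4.
  Ana vs Chen: Chen wins 7–2.
  Ana vs Eli: Eli wins 8–1.
  Ben vs Chen: Chen wins 6–3.
  Ben vs Eli: Eli wins 7–2.
  Chen vs Eli: Eli wins 6–3.
Copeland scores (wins − losses):
  Fay: 4 − 0 = 4
  Ana: 1 − 3 = -2
  Ben: 0 − 4 = -4
  Chen: 2 − 2 = 0
  Eli: 3 − 1 = 2
Fay has the best Copeland score.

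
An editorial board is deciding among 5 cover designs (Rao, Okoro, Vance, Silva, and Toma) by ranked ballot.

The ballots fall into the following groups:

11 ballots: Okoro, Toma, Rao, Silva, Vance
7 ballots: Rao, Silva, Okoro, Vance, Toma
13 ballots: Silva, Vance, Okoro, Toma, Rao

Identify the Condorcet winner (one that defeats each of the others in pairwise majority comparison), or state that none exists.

Head-to-head results (31 voters total):
Rao vs Okoro: Okoro wins 24–7.
Rao vs Vance: Rao wins 18–13.
Rao vs Silva: Rao wins 18–13.
Rao vs Toma: Toma wins 24–7.
Okoro vs Vance: Okoro wins 18–13.
Okoro vs Silva: Silva wins 20–11.
Okoro vs Toma: Okoro wins 31–0.
Vance vs Silva: Silva wins 31–0.
Vance vs Toma: Vance wins 20–11.
Silva vs Toma: Silva wins 20–11.
No candidate beats all others: Rao beats Silva beats Okoro beats Rao, a majority cycle.

None — there is no Condorcet winner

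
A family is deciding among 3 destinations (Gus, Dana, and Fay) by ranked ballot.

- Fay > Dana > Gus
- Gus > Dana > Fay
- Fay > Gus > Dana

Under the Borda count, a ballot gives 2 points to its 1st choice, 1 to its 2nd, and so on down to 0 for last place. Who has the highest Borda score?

Borda scores:
  Gus: 0 + 2 + 1 = 3
  Dana: 1 + 1 + 0 = 2
  Fay: 2 + 0 + 2 = 4
Fay has the highest total.

Fay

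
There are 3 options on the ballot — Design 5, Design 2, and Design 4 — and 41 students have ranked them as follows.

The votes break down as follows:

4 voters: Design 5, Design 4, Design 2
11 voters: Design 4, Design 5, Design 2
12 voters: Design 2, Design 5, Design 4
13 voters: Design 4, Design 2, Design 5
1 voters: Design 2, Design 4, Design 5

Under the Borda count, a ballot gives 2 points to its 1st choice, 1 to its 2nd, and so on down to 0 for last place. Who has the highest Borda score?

Design 4

Borda scores:
  Design 5: 4·2 + 11·1 + 12·1 + 13·0 + 0 = 31
  Design 2: 4·0 + 11·0 + 12·2 + 13·1 + 2 = 39
  Design 4: 4·1 + 11·2 + 12·0 + 13·2 + 1 = 53
Design 4 has the highest total.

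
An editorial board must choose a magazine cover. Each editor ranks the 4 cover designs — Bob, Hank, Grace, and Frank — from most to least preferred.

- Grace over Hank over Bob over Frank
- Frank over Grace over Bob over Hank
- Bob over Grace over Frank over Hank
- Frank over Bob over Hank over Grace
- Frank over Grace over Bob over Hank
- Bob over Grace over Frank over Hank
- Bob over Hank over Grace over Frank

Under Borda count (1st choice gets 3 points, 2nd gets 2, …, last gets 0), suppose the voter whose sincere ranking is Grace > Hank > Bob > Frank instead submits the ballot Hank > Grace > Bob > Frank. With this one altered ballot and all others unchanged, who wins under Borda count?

Bob

Borda totals with the altered ballot: Bob 14, Hank 6, Grace 11, Frank 11.
The winner is unchanged: still Bob.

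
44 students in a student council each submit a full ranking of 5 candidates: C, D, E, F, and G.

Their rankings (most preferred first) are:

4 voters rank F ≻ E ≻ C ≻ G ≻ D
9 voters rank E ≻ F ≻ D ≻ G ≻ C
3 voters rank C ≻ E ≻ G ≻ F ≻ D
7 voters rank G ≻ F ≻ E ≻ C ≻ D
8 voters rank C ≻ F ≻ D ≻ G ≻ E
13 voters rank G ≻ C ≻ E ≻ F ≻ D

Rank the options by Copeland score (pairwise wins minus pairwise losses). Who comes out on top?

Pairwise results:
  C vs D: C wins 35–9.
  C vs E: C wins 24–20.
  C vs F: C wins 24–20.
  C vs G: G wins 29–15.
  D vs E: E wins 36–8.
  D vs F: F wins 44–0.
  D vs G: G wins 27–17.
  E vs F: E wins 25–19.
  E vs G: G wins 28–16.
  F vs G: G wins 23–21.
Copeland scores (wins − losses):
  C: 3 − 1 = 2
  D: 0 − 4 = -4
  E: 2 − 2 = 0
  F: 1 − 3 = -2
  G: 4 − 0 = 4
G has the best Copeland score.

G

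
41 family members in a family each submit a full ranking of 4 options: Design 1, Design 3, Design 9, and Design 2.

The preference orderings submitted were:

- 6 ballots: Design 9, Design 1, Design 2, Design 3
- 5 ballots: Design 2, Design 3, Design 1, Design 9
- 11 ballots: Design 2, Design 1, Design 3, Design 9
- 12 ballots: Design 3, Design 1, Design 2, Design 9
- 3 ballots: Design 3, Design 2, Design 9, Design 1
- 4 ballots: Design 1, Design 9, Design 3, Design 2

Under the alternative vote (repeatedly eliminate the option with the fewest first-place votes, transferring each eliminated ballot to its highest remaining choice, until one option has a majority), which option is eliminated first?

Round 1: Design 2 16, Design 3 15, Design 9 6, Design 1 4. Design 1 has the fewest and is eliminated.
Round 2: Design 2 16, Design 3 15, Design 9 10. Design 9 has the fewest and is eliminated.
Round 3: Design 2 22, Design 3 19. Design 2 has a majority.

Design 1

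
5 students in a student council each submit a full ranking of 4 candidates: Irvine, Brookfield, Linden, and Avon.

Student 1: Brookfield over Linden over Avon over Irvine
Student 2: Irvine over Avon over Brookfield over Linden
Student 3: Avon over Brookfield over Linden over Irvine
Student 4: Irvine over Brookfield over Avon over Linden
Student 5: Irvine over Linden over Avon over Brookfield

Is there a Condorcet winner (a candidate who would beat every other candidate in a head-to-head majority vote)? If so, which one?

Irvine

Head-to-head results (5 voters total):
Irvine vs Brookfield: Irvine wins 3–2.
Irvine vs Linden: Irvine wins 3–2.
Irvine vs Avon: Irvine wins 3–2.
Brookfield vs Linden: Brookfield wins 4–1.
Brookfield vs Avon: Avon wins 3–2.
Linden vs Avon: Avon wins 3–2.
Irvine beats each rival — Brookfield (3–2), Linden (3–2), Avon (3–2) — so Irvine is the Condorcet winner.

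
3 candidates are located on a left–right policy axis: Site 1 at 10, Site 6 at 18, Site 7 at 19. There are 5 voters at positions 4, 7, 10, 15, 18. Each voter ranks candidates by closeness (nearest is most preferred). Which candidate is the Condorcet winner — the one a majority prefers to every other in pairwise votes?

With single-peaked preferences on a line, the Condorcet winner is the candidate closest to the median voter.
The median voter (position 10) is closest to Site 1 at 10.
Check: Site 1 vs Site 7 — voters closer to Site 1: 3 of 5.

Site 1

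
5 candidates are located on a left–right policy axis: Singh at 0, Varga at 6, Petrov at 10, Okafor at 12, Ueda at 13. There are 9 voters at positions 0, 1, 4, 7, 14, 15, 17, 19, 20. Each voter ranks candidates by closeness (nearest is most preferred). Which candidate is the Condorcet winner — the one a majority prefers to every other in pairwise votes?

With single-peaked preferences on a line, the Condorcet winner is the candidate closest to the median voter.
The median voter (position 14) is closest to Ueda at 13.
Check: Ueda vs Petrov — voters closer to Ueda: 5 of 9.

Ueda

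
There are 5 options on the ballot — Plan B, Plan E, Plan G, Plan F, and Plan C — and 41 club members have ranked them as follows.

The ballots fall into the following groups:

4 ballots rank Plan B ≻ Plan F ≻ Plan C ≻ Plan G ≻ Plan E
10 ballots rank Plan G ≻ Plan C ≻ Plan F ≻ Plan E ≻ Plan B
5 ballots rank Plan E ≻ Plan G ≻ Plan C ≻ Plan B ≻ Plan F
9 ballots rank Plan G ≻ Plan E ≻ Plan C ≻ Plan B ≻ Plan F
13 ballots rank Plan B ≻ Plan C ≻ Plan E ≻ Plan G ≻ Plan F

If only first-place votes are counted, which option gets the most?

First-place vote totals:
  Plan B: 17
  Plan E: 5
  Plan G: 19
  Plan F: 0
  Plan C: 0
Plan G has the most first-place votes.

Plan G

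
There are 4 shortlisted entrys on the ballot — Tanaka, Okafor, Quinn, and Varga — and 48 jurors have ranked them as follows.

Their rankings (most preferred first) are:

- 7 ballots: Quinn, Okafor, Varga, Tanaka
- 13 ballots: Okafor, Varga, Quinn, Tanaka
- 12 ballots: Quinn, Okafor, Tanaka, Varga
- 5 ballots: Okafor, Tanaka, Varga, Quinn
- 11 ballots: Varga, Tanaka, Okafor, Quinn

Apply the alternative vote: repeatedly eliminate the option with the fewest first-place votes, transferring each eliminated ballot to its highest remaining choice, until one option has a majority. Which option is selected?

Round 1: Quinn 19, Okafor 18, Varga 11, Tanaka 0. Tanaka has the fewest and is eliminated.
Round 2: Quinn 19, Okafor 18, Varga 11. Varga has the fewest and is eliminated.
Round 3: Okafor 29, Quinn 19. Okafor has a majority.

Okafor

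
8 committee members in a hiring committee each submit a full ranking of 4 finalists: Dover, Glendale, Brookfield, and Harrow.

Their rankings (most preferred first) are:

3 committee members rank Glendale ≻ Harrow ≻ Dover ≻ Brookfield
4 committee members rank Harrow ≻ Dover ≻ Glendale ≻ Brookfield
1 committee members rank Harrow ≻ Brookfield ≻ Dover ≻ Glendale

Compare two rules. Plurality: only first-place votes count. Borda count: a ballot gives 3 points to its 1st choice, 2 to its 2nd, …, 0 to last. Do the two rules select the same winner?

Plurality first-place counts: Dover 0, Glendale 3, Brookfield 0, Harrow 5 → Harrow.
Borda totals: Dover 12, Glendale 13, Brookfield 2, Harrow 21 → Harrow.
The two rules agree on Harrow.

Yes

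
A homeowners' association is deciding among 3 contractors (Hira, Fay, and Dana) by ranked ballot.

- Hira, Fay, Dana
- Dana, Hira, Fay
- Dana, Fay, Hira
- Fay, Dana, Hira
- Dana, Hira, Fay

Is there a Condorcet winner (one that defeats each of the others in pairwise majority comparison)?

Yes

Head-to-head results (5 voters total):
Hira vs Fay: Hira wins 3–2.
Hira vs Dana: Dana wins 4–1.
Fay vs Dana: Dana wins 3–2.
Dana beats each rival — Hira (4–1), Fay (3–2) — so Dana is the Condorcet winner.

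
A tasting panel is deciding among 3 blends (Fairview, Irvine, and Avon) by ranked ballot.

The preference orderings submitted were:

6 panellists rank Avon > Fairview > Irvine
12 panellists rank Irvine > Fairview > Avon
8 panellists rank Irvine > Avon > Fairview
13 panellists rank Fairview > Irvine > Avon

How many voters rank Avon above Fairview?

Ballots ranking Avon above Fairview: 6+8 = 14.
Ballots ranking Fairview above Avon: 12+13 = 25.
So 14 of 39 voters prefer Avon to Fairview.

14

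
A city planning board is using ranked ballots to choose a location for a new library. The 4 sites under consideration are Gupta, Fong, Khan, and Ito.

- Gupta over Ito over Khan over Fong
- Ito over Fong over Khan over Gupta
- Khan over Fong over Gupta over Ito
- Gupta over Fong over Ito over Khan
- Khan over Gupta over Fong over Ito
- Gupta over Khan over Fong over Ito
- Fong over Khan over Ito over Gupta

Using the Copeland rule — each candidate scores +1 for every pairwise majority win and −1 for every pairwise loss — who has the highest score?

Pairwise results:
  Gupta vs Fong: Gupta wins 4–3.
  Gupta vs Khan: Khan wins 4–3.
  Gupta vs Ito: Gupta wins 5–2.
  Fong vs Khan: Khan wins 4–3.
  Fong vs Ito: Fong wins 5–2.
  Khan vs Ito: Khan wins 4–3.
Copeland scores (wins − losses):
  Gupta: 2 − 1 = 1
  Fong: 1 − 2 = -1
  Khan: 3 − 0 = 3
  Ito: 0 − 3 = -3
Khan has the best Copeland score.

Khan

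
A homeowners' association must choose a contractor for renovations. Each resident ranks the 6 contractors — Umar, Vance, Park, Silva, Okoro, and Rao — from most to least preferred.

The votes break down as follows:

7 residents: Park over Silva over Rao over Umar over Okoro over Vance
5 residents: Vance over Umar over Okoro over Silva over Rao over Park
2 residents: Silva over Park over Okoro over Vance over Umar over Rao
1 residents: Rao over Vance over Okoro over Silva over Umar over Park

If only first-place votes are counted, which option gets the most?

Park

First-place vote totals:
  Umar: 0
  Vance: 5
  Park: 7
  Silva: 2
  Okoro: 0
  Rao: 1
Park has the most first-place votes.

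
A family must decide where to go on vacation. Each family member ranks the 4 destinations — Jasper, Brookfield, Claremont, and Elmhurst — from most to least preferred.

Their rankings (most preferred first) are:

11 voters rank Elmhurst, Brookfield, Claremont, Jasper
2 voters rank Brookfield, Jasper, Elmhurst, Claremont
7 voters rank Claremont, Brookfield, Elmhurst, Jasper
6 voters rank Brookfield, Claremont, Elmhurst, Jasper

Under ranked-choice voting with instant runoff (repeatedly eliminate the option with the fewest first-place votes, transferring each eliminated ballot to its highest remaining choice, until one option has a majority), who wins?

Round 1: Elmhurst 11, Brookfield 8, Claremont 7, Jasper 0. Jasper has the fewest and is eliminated.
Round 2: Elmhurst 11, Brookfield 8, Claremont 7. Claremont has the fewest and is eliminated.
Round 3: Brookfield 15, Elmhurst 11. Brookfield has a majority.

Brookfield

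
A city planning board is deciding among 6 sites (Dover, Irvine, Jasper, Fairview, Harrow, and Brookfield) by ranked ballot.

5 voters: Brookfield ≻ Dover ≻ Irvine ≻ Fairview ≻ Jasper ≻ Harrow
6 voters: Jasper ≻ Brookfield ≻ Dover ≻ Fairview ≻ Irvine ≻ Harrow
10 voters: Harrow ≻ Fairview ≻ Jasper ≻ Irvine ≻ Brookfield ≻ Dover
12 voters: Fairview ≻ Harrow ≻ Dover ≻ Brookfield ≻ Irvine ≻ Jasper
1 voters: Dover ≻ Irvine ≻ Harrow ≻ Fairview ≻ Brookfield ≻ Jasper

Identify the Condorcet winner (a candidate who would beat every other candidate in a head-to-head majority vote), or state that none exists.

Head-to-head results (34 voters total):
Dover vs Irvine: Dover wins 24–10.
Dover vs Jasper: Dover wins 18–16.
Dover vs Fairview: Fairview wins 22–12.
Dover vs Harrow: Harrow wins 22–12.
Dover vs Brookfield: Brookfield wins 21–13.
Irvine vs Jasper: Irvine wins 18–16.
Irvine vs Fairview: Fairview wins 28–6.
Irvine vs Harrow: Harrow wins 22–12.
Irvine vs Brookfield: Brookfield wins 23–11.
Jasper vs Fairview: Fairview wins 28–6.
Jasper vs Harrow: Harrow wins 23–11.
Jasper vs Brookfield: Brookfield wins 18–16.
Fairview vs Harrow: Fairview wins 23–11.
Fairview vs Brookfield: Fairview wins 23–11.
Harrow vs Brookfield: Harrow wins 23–11.
Fairview beats each rival — Dover (22–12), Irvine (28–6), Jasper (28–6), Harrow (23–11), Brookfield (23–11) — so Fairview is the Condorcet winner.

Fairview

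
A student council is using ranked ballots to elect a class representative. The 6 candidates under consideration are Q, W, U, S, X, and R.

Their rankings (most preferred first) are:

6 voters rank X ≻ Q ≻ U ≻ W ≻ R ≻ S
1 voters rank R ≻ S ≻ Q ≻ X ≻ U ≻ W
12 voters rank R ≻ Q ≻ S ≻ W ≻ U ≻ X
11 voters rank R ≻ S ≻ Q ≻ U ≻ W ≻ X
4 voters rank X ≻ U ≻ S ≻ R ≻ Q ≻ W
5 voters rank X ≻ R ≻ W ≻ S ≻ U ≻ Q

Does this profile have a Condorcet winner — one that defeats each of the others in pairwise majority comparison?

Head-to-head results (39 voters total):
Q vs W: Q wins 34–5.
Q vs U: Q wins 30–9.
Q vs S: S wins 21–18.
Q vs X: Q wins 24–15.
Q vs R: R wins 33–6.
W vs U: U wins 22–17.
W vs S: S wins 28–11.
W vs X: W wins 23–16.
W vs R: R wins 33–6.
U vs S: S wins 29–10.
U vs X: U wins 23–16.
U vs R: R wins 29–10.
S vs X: S wins 24–15.
S vs R: R wins 35–4.
X vs R: R wins 24–15.
R beats each rival — Q (33–6), W (33–6), U (29–10), S (35–4), X (24–15) — so R is the Condorcet winner.

Yes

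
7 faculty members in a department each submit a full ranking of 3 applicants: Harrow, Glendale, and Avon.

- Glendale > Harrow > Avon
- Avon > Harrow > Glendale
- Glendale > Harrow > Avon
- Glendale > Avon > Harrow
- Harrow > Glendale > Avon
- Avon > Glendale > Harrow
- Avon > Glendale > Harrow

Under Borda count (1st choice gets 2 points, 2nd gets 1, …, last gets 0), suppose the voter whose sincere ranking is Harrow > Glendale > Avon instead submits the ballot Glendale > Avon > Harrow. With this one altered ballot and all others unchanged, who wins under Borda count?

Borda totals with the altered ballot: Harrow 3, Glendale 10, Avon 8.
The winner is unchanged: still Glendale.

Glendale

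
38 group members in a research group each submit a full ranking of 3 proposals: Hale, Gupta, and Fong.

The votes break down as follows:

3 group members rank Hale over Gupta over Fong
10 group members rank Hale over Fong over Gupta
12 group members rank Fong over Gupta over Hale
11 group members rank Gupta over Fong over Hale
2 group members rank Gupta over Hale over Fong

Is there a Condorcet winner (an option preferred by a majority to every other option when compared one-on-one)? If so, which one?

Head-to-head results (38 voters total):
Hale vs Gupta: Gupta wins 25–13.
Hale vs Fong: Fong wins 23–15.
Gupta vs Fong: Fong wins 22–16.
Fong beats each rival — Hale (23–15), Gupta (22–16) — so Fong is the Condorcet winner.

Fong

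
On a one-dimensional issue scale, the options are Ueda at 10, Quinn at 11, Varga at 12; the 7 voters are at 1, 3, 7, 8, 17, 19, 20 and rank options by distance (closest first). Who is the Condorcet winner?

Ueda

With single-peaked preferences on a line, the Condorcet winner is the candidate closest to the median voter.
The median voter (position 8) is closest to Ueda at 10.
Check: Ueda vs Varga — voters closer to Ueda: 4 of 7.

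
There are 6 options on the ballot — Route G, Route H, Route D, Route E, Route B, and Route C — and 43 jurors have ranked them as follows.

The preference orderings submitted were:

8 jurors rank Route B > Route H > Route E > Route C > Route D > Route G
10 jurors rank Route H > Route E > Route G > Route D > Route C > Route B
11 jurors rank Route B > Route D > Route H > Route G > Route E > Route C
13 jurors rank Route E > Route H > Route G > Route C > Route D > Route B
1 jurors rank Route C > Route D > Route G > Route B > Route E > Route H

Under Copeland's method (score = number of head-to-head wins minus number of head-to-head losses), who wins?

Pairwise results:
  Route G vs Route H: Route H wins 42–1.
  Route G vs Route D: Route G wins 23–20.
  Route G vs Route E: Route E wins 31–12.
  Route G vs Route B: Route G wins 24–19.
  Route G vs Route C: Route G wins 34–9.
  Route H vs Route D: Route H wins 31–12.
  Route H vs Route E: Route H wins 29–14.
  Route H vs Route B: Route H wins 23–20.
  Route H vs Route C: Route H wins 42–1.
  Route D vs Route E: Route E wins 31–12.
  Route D vs Route B: Route D wins 24–19.
  Route D vs Route C: Route C wins 22–21.
  Route E vs Route B: Route E wins 23–20.
  Route E vs Route C: Route E wins 42–1.
  Route B vs Route C: Route C wins 24–19.
Copeland scores (wins − losses):
  Route G: 3 − 2 = 1
  Route H: 5 − 0 = 5
  Route D: 1 − 4 = -3
  Route E: 4 − 1 = 3
  Route B: 0 − 5 = -5
  Route C: 2 − 3 = -1
Route H has the best Copeland score.

Route H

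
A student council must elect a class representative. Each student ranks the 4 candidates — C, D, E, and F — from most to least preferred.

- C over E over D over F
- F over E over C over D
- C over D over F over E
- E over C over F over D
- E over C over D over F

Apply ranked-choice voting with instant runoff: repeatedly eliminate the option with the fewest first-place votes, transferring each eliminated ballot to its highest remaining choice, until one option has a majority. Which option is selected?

E

Round 1: C 2, E 2, F 1, D 0. D has the fewest and is eliminated.
Round 2: C 2, E 2, F 1. F has the fewest and is eliminated.
Round 3: E 3, C 2. E has a majority.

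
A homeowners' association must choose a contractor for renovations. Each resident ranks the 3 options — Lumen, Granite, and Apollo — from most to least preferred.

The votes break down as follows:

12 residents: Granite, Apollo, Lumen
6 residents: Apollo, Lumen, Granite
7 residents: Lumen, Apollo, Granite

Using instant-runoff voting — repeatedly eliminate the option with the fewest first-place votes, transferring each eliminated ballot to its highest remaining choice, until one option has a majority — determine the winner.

Lumen

Round 1: Granite 12, Lumen 7, Apollo 6. Apollo has the fewest and is eliminated.
Round 2: Lumen 13, Granite 12. Lumen has a majority.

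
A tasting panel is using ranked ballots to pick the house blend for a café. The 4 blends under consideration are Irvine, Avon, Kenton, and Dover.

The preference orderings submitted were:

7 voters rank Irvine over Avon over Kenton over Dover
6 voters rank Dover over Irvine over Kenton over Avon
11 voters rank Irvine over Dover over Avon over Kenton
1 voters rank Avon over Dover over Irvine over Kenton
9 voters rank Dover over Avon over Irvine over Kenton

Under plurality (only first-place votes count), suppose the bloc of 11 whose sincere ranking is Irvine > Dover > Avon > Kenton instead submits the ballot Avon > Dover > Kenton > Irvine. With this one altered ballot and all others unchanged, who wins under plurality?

Dover

First-place totals with the altered ballot: Irvine 7, Avon 12, Kenton 0, Dover 15.
The switch changes the winner from Irvine to Dover.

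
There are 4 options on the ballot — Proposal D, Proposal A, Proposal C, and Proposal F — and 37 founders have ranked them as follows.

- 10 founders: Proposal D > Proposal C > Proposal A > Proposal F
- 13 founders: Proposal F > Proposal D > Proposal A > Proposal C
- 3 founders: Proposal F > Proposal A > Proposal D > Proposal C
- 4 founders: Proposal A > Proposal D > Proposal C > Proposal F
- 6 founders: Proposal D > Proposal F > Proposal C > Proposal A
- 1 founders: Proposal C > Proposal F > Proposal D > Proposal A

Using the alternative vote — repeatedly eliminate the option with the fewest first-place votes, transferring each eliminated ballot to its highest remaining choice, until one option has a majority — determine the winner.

Round 1: Proposal D 16, Proposal F 16, Proposal A 4, Proposal C 1. Proposal C has the fewest and is eliminated.
Round 2: Proposal F 17, Proposal D 16, Proposal A 4. Proposal A has the fewest and is eliminated.
Round 3: Proposal D 20, Proposal F 17. Proposal D has a majority.

Proposal D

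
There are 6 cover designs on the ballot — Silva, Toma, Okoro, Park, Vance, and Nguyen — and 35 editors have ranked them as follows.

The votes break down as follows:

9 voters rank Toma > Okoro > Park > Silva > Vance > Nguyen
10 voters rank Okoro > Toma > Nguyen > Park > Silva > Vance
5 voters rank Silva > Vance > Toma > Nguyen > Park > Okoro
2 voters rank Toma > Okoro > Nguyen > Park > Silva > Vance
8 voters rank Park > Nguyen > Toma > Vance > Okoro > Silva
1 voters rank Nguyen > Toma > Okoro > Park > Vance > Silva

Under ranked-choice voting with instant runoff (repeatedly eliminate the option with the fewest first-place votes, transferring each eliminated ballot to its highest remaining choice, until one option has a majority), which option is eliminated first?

Round 1: Toma 11, Okoro 10, Park 8, Silva 5, Nguyen 1, Vance 0. Vance has the fewest and is eliminated.
Round 2: Toma 11, Okoro 10, Park 8, Silva 5, Nguyen 1. Nguyen has the fewest and is eliminated.
Round 3: Toma 12, Okoro 10, Park 8, Silva 5. Silva has the fewest and is eliminated.
Round 4: Toma 17, Okoro 10, Park 8. Park has the fewest and is eliminated.
Round 5: Toma 25, Okoro 10. Toma has a majority.

Vance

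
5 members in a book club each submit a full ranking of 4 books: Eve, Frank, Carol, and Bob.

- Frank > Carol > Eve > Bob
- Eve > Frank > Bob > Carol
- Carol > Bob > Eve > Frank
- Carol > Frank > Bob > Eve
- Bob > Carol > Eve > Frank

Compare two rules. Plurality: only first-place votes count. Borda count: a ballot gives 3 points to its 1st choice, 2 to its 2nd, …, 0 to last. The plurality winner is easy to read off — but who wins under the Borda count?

Plurality first-place counts: Eve 1, Frank 1, Carol 2, Bob 1 → Carol.
Borda totals: Eve 6, Frank 7, Carol 10, Bob 7 → Carol.

Carol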